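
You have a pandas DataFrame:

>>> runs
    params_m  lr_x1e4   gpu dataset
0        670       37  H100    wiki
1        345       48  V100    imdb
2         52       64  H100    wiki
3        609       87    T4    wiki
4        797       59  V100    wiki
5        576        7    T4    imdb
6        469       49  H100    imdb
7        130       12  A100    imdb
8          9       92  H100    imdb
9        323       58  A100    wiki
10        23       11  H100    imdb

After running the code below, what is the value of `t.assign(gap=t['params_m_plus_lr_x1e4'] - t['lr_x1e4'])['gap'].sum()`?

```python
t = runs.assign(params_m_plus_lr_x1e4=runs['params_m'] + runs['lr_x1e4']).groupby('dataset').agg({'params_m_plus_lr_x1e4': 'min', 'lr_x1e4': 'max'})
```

add column params_m_plus_lr_x1e4 = runs['params_m'] + runs['lr_x1e4']:
    params_m  lr_x1e4   gpu dataset  params_m_plus_lr_x1e4
0        670       37  H100    wiki                    707
1        345       48  V100    imdb                    393
2         52       64  H100    wiki                    116
3        609       87    T4    wiki                    696
4        797       59  V100    wiki                    856
5        576        7    T4    imdb                    583
6        469       49  H100    imdb                    518
7        130       12  A100    imdb                    142
8          9       92  H100    imdb                    101
9        323       58  A100    wiki                    381
10        23       11  H100    imdb                     34
group by dataset: min(params_m_plus_lr_x1e4), max(lr_x1e4):
         params_m_plus_lr_x1e4  lr_x1e4
dataset                                
imdb                        34       92
wiki                       116       87
add column gap = t['params_m_plus_lr_x1e4'] - t['lr_x1e4']:
         params_m_plus_lr_x1e4  lr_x1e4  gap
dataset                                     
imdb                        34       92  -58
wiki                       116       87   29
Taking the sum of column 'gap' gives -29.

-29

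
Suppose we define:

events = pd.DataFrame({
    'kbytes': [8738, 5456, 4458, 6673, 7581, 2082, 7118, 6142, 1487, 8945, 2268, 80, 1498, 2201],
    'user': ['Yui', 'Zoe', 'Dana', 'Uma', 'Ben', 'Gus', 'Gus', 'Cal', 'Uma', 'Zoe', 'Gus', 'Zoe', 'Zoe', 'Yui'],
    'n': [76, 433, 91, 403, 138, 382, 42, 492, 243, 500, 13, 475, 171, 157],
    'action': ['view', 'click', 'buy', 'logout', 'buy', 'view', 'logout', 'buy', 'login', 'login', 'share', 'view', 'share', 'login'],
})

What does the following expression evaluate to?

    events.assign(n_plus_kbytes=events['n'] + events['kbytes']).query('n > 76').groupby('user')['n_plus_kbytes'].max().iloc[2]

add column n_plus_kbytes = events['n'] + events['kbytes']:
    kbytes  user    n  action  n_plus_kbytes
0     8738   Yui   76    view           8814
1     5456   Zoe  433   click           5889
2     4458  Dana   91     buy           4549
3     6673   Uma  403  logout           7076
4     7581   Ben  138     buy           7719
5     2082   Gus  382    view           2464
6     7118   Gus   42  logout           7160
7     6142   Cal  492     buy           6634
8     1487   Uma  243   login           1730
9     8945   Zoe  500   login           9445
10    2268   Gus   13   share           2281
11      80   Zoe  475    view            555
12    1498   Zoe  171   share           1669
13    2201   Yui  157   login           2358
filter rows where n > 76:
    kbytes  user    n  action  n_plus_kbytes
1     5456   Zoe  433   click           5889
2     4458  Dana   91     buy           4549
3     6673   Uma  403  logout           7076
4     7581   Ben  138     buy           7719
5     2082   Gus  382    view           2464
7     6142   Cal  492     buy           6634
8     1487   Uma  243   login           1730
9     8945   Zoe  500   login           9445
11      80   Zoe  475    view            555
12    1498   Zoe  171   share           1669
13    2201   Yui  157   login           2358
group by user, max of n_plus_kbytes:
user
Ben     7719
Cal     6634
Dana    4549
Gus     2464
Uma     7076
Yui     2358
Zoe     9445
Name: n_plus_kbytes, dtype: int64

4549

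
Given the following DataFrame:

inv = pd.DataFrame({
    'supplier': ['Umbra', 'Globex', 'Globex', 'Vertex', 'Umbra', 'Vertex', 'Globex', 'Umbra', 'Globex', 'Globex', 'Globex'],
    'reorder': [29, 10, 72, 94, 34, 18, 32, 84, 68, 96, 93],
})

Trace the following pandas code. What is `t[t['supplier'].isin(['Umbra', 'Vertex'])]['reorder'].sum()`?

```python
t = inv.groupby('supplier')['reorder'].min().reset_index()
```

47

group by supplier, min of reorder:
supplier
Globex    10
Umbra     29
Vertex    18
Name: reorder, dtype: int64
reset_index():
  supplier  reorder
0   Globex       10
1    Umbra       29
2   Vertex       18
filter rows where supplier in ['Umbra', 'Vertex']:
  supplier  reorder
1    Umbra       29
2   Vertex       18
sum of column 'reorder' → 47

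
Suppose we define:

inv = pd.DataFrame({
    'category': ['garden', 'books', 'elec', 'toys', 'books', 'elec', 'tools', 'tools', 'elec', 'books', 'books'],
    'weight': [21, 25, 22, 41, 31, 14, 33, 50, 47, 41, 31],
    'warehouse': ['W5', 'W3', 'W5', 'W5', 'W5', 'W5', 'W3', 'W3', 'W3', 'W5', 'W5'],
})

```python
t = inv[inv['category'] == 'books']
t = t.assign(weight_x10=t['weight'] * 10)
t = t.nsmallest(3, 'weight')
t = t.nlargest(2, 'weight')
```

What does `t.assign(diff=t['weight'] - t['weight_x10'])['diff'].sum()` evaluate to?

-558

filter rows where category == 'books':
   category  weight warehouse
1     books      25        W3
4     books      31        W5
9     books      41        W5
10    books      31        W5
add column weight_x10 = t['weight'] * 10:
   category  weight warehouse  weight_x10
1     books      25        W3         250
4     books      31        W5         310
9     books      41        W5         410
10    books      31        W5         310
take 3 rows with smallest weight:
   category  weight warehouse  weight_x10
1     books      25        W3         250
4     books      31        W5         310
10    books      31        W5         310
take 2 rows with largest weight:
   category  weight warehouse  weight_x10
4     books      31        W5         310
10    books      31        W5         310
add column diff = t['weight'] - t['weight_x10']:
   category  weight warehouse  weight_x10  diff
4     books      31        W5         310  -279
10    books      31        W5         310  -279
Finally, sum of column 'diff' = -558.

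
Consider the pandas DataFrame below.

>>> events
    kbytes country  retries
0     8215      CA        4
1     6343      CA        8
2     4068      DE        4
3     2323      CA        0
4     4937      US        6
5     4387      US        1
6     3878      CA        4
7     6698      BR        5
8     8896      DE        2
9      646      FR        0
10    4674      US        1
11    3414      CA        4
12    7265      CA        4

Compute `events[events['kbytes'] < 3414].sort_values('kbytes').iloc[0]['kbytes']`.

filter rows where kbytes < 3414:
   kbytes country  retries
3    2323      CA        0
9     646      FR        0
sort by kbytes:
   kbytes country  retries
9     646      FR        0
3    2323      CA        0
So iloc[0]['kbytes'] = 646.

646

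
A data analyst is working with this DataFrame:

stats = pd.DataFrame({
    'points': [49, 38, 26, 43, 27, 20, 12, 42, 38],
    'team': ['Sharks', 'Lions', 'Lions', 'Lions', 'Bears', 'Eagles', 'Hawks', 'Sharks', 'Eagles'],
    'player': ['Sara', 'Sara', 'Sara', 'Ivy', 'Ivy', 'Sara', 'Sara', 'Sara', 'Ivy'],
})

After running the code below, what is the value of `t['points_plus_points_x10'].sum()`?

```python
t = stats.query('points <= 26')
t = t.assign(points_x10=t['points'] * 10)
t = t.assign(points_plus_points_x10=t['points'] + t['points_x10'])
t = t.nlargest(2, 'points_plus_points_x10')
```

filter rows where points <= 26:
   points    team player
2      26   Lions   Sara
5      20  Eagles   Sara
6      12   Hawks   Sara
add column points_x10 = t['points'] * 10:
   points    team player  points_x10
2      26   Lions   Sara         260
5      20  Eagles   Sara         200
6      12   Hawks   Sara         120
add column points_plus_points_x10 = t['points'] + t['points_x10']:
   points    team player  points_x10  points_plus_points_x10
2      26   Lions   Sara         260                     286
5      20  Eagles   Sara         200                     220
6      12   Hawks   Sara         120                     132
take 2 rows with largest points_plus_points_x10:
   points    team player  points_x10  points_plus_points_x10
2      26   Lions   Sara         260                     286
5      20  Eagles   Sara         200                     220
The sum of column 'points_plus_points_x10' is 506.

506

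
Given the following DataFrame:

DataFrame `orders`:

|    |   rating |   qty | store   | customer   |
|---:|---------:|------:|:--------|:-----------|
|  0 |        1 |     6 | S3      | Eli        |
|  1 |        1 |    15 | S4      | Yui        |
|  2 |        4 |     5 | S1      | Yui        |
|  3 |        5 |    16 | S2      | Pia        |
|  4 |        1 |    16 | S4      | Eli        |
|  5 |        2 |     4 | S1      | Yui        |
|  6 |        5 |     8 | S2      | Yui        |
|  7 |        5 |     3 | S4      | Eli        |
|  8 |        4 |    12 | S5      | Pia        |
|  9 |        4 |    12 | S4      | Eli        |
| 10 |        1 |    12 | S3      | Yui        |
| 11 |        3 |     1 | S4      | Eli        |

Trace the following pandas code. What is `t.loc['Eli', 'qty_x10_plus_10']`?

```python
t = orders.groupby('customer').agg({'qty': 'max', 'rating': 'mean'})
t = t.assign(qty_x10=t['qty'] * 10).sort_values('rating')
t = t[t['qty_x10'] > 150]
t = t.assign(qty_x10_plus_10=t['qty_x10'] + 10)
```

170

group by customer: max(qty), mean(rating):
          qty  rating
customer             
Eli        16     2.8
Pia        16     4.5
Yui        15     2.6
add column qty_x10 = t['qty'] * 10:
          qty  rating  qty_x10
customer                      
Eli        16     2.8      160
Pia        16     4.5      160
Yui        15     2.6      150
sort by rating:
          qty  rating  qty_x10
customer                      
Yui        15     2.6      150
Eli        16     2.8      160
Pia        16     4.5      160
filter rows where qty_x10 > 150:
          qty  rating  qty_x10
customer                      
Eli        16     2.8      160
Pia        16     4.5      160
add column qty_x10_plus_10 = t['qty_x10'] + 10:
          qty  rating  qty_x10  qty_x10_plus_10
customer                                       
Eli        16     2.8      160              170
Pia        16     4.5      160              170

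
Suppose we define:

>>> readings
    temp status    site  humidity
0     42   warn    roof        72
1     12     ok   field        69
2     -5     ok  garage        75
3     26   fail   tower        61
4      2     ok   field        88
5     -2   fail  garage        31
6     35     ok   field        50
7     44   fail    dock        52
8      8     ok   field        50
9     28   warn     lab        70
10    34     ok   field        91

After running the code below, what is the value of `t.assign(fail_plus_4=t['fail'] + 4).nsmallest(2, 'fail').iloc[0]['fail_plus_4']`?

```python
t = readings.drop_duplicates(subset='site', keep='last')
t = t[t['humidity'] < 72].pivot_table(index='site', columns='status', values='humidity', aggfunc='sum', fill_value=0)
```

drop duplicate site (keep=last):
    temp status    site  humidity
0     42   warn    roof        72
3     26   fail   tower        61
5     -2   fail  garage        31
7     44   fail    dock        52
9     28   warn     lab        70
10    34     ok   field        91
filter rows where humidity < 72:
   temp status    site  humidity
3    26   fail   tower        61
5    -2   fail  garage        31
7    44   fail    dock        52
9    28   warn     lab        70
pivot: rows=site, cols=status, sum(humidity):
status  fail  warn
site              
dock      52     0
garage    31     0
lab        0    70
tower     61     0
add column fail_plus_4 = t['fail'] + 4:
status  fail  warn  fail_plus_4
site                           
dock      52     0           56
garage    31     0           35
lab        0    70            4
tower     61     0           65
take 2 rows with smallest fail:
status  fail  warn  fail_plus_4
site                           
lab        0    70            4
garage    31     0           35
Taking the value at position 0, column 'fail_plus_4' gives 4.

4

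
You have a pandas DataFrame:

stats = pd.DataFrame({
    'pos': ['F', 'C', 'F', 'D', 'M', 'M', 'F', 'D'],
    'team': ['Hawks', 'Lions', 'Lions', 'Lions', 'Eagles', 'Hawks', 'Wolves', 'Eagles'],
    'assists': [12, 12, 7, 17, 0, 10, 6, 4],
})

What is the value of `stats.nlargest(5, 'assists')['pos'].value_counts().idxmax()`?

take 5 rows with largest assists:
  pos   team  assists
3   D  Lions       17
0   F  Hawks       12
1   C  Lions       12
5   M  Hawks       10
2   F  Lions        7
value_counts of pos:
pos
F    2
D    1
C    1
M    1
Name: count, dtype: int64
label with the largest value → F

F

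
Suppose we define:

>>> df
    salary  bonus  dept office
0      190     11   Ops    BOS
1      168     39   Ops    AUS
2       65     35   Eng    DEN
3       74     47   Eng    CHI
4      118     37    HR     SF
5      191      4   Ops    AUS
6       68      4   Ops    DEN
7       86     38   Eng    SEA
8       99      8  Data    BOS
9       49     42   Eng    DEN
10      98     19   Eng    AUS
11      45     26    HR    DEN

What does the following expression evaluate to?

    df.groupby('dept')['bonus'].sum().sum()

group by dept, sum of bonus:
dept
Data      8
Eng     181
HR       63
Ops      58
Name: bonus, dtype: int64

310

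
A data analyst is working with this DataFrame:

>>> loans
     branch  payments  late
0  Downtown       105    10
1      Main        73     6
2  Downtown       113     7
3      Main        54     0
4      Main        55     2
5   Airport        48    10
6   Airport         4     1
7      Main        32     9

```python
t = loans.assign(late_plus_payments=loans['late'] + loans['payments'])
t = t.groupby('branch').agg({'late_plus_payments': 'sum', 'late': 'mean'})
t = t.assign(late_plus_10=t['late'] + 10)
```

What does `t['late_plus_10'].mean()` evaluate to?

add column late_plus_payments = loans['late'] + loans['payments']:
     branch  payments  late  late_plus_payments
0  Downtown       105    10                 115
1      Main        73     6                  79
2  Downtown       113     7                 120
3      Main        54     0                  54
4      Main        55     2                  57
5   Airport        48    10                  58
6   Airport         4     1                   5
7      Main        32     9                  41
group by branch: sum(late_plus_payments), mean(late):
          late_plus_payments  late
branch                            
Airport                   63  5.50
Downtown                 235  8.50
Main                     231  4.25
add column late_plus_10 = t['late'] + 10:
          late_plus_payments  late  late_plus_10
branch                                          
Airport                   63  5.50         15.50
Downtown                 235  8.50         18.50
Main                     231  4.25         14.25
So mean() = 16.0833333333.

16.0833333333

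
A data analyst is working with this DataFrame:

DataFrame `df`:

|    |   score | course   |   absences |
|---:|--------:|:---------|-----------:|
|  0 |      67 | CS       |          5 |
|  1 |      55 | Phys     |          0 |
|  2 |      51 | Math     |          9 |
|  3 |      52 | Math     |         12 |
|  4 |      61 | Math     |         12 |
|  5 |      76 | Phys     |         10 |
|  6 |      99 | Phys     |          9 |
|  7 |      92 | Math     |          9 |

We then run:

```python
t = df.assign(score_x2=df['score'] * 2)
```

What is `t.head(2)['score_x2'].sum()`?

244

add column score_x2 = df['score'] * 2:
   score course  absences  score_x2
0     67     CS         5       134
1     55   Phys         0       110
2     51   Math         9       102
3     52   Math        12       104
4     61   Math        12       122
5     76   Phys        10       152
6     99   Phys         9       198
7     92   Math         9       184
take first 2 rows:
   score course  absences  score_x2
0     67     CS         5       134
1     55   Phys         0       110
Hence 244.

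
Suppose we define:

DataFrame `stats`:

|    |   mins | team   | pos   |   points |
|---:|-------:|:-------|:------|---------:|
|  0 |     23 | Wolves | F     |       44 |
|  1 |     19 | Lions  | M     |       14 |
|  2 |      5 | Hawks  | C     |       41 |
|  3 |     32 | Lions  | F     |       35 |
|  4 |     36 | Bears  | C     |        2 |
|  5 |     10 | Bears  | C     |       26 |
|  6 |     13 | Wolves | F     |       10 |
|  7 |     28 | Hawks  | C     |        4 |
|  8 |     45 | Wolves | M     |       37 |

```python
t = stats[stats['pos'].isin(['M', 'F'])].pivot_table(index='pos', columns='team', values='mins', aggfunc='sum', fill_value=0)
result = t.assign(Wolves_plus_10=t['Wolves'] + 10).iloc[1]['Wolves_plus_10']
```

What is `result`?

filter rows where pos in ['M', 'F']:
   mins    team pos  points
0    23  Wolves   F      44
1    19   Lions   M      14
3    32   Lions   F      35
6    13  Wolves   F      10
8    45  Wolves   M      37
pivot: rows=pos, cols=team, sum(mins):
team  Lions  Wolves
pos                
F        32      36
M        19      45
add column Wolves_plus_10 = t['Wolves'] + 10:
team  Lions  Wolves  Wolves_plus_10
pos                                
F        32      36              46
M        19      45              55
value at position 1, column 'Wolves_plus_10' → 55

55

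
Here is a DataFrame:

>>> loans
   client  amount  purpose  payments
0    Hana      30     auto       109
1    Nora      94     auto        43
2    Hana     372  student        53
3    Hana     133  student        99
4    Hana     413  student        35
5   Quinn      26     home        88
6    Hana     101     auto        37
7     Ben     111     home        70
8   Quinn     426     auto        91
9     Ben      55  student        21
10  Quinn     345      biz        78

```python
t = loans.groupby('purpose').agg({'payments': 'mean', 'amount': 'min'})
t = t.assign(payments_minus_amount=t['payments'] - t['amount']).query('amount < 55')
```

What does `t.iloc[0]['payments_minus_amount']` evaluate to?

40.0

group by purpose: mean(payments), min(amount):
         payments  amount
purpose                  
auto         70.0      30
biz          78.0     345
home         79.0      26
student      52.0      55
add column payments_minus_amount = t['payments'] - t['amount']:
         payments  amount  payments_minus_amount
purpose                                         
auto         70.0      30                   40.0
biz          78.0     345                 -267.0
home         79.0      26                   53.0
student      52.0      55                   -3.0
filter rows where amount < 55:
         payments  amount  payments_minus_amount
purpose                                         
auto         70.0      30                   40.0
home         79.0      26                   53.0
Finally, value at position 0, column 'payments_minus_amount' = 40.0.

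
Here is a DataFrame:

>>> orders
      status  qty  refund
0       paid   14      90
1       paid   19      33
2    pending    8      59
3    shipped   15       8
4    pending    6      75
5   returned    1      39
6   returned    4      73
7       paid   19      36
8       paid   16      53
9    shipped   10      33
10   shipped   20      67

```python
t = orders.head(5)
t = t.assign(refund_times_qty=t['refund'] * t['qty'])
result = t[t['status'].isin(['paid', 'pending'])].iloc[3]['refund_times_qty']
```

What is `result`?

take first 5 rows:
    status  qty  refund
0     paid   14      90
1     paid   19      33
2  pending    8      59
3  shipped   15       8
4  pending    6      75
add column refund_times_qty = t['refund'] * t['qty']:
    status  qty  refund  refund_times_qty
0     paid   14      90              1260
1     paid   19      33               627
2  pending    8      59               472
3  shipped   15       8               120
4  pending    6      75               450
filter rows where status in ['paid', 'pending']:
    status  qty  refund  refund_times_qty
0     paid   14      90              1260
1     paid   19      33               627
2  pending    8      59               472
4  pending    6      75               450
Then the value at position 3, column 'refund_times_qty': 450

450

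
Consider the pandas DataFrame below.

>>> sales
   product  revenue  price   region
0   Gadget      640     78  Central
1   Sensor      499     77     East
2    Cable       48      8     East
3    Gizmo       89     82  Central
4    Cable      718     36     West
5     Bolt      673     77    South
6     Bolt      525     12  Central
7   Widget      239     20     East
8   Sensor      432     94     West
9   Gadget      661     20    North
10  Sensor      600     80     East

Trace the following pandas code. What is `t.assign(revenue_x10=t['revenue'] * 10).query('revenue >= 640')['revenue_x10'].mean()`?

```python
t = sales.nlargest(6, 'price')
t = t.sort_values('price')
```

take 6 rows with largest price:
   product  revenue  price   region
8   Sensor      432     94     West
3    Gizmo       89     82  Central
10  Sensor      600     80     East
0   Gadget      640     78  Central
1   Sensor      499     77     East
5     Bolt      673     77    South
sort by price:
   product  revenue  price   region
1   Sensor      499     77     East
5     Bolt      673     77    South
0   Gadget      640     78  Central
10  Sensor      600     80     East
3    Gizmo       89     82  Central
8   Sensor      432     94     West
add column revenue_x10 = t['revenue'] * 10:
   product  revenue  price   region  revenue_x10
1   Sensor      499     77     East         4990
5     Bolt      673     77    South         6730
0   Gadget      640     78  Central         6400
10  Sensor      600     80     East         6000
3    Gizmo       89     82  Central          890
8   Sensor      432     94     West         4320
filter rows where revenue >= 640:
  product  revenue  price   region  revenue_x10
5    Bolt      673     77    South         6730
0  Gadget      640     78  Central         6400

6565.0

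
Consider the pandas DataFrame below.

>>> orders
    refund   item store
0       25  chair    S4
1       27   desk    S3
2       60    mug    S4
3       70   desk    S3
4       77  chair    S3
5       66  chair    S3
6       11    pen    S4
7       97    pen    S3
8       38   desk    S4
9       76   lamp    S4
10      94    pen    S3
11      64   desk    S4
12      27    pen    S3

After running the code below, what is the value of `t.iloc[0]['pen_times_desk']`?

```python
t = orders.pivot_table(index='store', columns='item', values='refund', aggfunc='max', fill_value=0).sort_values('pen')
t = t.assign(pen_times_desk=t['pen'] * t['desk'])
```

pivot: rows=store, cols=item, max(refund):
item   chair  desk  lamp  mug  pen
store                             
S3        77    70     0    0   97
S4        25    64    76   60   11
sort by pen:
item   chair  desk  lamp  mug  pen
store                             
S4        25    64    76   60   11
S3        77    70     0    0   97
add column pen_times_desk = t['pen'] * t['desk']:
item   chair  desk  lamp  mug  pen  pen_times_desk
store                                             
S4        25    64    76   60   11             704
S3        77    70     0    0   97            6790
The value at position 0, column 'pen_times_desk' is 704.

704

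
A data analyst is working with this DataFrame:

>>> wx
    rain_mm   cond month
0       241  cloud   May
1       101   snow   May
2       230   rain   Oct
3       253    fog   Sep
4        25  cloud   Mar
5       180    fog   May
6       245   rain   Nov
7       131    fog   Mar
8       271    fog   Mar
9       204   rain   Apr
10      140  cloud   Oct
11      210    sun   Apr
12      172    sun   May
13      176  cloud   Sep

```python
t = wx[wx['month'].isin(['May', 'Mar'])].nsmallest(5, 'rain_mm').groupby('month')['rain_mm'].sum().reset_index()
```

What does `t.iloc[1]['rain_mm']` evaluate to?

filter rows where month in ['May', 'Mar']:
    rain_mm   cond month
0       241  cloud   May
1       101   snow   May
4        25  cloud   Mar
5       180    fog   May
7       131    fog   Mar
8       271    fog   Mar
12      172    sun   May
take 5 rows with smallest rain_mm:
    rain_mm   cond month
4        25  cloud   Mar
1       101   snow   May
7       131    fog   Mar
12      172    sun   May
5       180    fog   May
group by month, sum of rain_mm:
month
Mar    156
May    453
Name: rain_mm, dtype: int64
reset_index():
  month  rain_mm
0   Mar      156
1   May      453
Taking the value at position 1, column 'rain_mm' gives 453.

453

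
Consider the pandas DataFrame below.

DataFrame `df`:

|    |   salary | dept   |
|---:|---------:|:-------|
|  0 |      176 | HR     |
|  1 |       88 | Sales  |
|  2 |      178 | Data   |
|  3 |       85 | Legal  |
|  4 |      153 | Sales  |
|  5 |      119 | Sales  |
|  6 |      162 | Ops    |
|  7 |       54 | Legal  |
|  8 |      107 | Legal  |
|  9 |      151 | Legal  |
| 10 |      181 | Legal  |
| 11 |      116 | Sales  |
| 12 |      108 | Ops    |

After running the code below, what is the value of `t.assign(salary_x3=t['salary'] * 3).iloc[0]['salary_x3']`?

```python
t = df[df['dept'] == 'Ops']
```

filter rows where dept == 'Ops':
    salary dept
6      162  Ops
12     108  Ops
add column salary_x3 = t['salary'] * 3:
    salary dept  salary_x3
6      162  Ops        486
12     108  Ops        324
Hence 486.

486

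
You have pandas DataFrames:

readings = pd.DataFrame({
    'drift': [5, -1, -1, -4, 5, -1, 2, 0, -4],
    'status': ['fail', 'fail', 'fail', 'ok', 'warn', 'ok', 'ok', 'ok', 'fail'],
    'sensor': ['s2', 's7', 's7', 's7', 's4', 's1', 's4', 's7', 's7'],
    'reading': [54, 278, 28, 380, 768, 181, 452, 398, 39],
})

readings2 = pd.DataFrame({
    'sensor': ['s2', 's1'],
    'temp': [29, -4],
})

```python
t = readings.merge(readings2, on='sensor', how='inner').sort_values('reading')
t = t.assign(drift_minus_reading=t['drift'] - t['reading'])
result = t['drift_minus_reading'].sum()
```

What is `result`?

-231

merge on 'sensor' (how='inner') → 2 rows:
   drift status sensor  reading  temp
0      5   fail     s2       54    29
1     -1     ok     s1      181    -4
sort by reading:
   drift status sensor  reading  temp
0      5   fail     s2       54    29
1     -1     ok     s1      181    -4
add column drift_minus_reading = t['drift'] - t['reading']:
   drift status sensor  reading  temp  drift_minus_reading
0      5   fail     s2       54    29                  -49
1     -1     ok     s1      181    -4                 -182
The sum of column 'drift_minus_reading' is -231.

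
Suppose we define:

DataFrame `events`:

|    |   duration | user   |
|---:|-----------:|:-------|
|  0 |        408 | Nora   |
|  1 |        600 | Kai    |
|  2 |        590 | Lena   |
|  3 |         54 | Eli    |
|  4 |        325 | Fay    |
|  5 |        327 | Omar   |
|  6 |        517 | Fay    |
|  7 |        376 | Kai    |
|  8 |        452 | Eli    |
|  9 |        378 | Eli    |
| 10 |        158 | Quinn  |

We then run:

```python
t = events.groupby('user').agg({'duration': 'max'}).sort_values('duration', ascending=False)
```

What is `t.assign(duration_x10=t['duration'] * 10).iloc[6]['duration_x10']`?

group by user, max of duration:
       duration
user           
Eli         452
Fay         517
Kai         600
Lena        590
Nora        408
Omar        327
Quinn       158
sort by duration descending:
       duration
user           
Kai         600
Lena        590
Fay         517
Eli         452
Nora        408
Omar        327
Quinn       158
add column duration_x10 = t['duration'] * 10:
       duration  duration_x10
user                         
Kai         600          6000
Lena        590          5900
Fay         517          5170
Eli         452          4520
Nora        408          4080
Omar        327          3270
Quinn       158          1580
The value at position 6, column 'duration_x10' is 1580.

1580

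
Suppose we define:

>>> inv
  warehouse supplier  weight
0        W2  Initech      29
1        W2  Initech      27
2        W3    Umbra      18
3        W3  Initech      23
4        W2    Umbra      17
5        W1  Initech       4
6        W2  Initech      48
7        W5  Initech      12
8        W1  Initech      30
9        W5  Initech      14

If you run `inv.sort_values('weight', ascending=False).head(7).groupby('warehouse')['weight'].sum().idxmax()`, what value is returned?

sort by weight descending:
  warehouse supplier  weight
6        W2  Initech      48
8        W1  Initech      30
0        W2  Initech      29
1        W2  Initech      27
3        W3  Initech      23
2        W3    Umbra      18
4        W2    Umbra      17
9        W5  Initech      14
7        W5  Initech      12
5        W1  Initech       4
take first 7 rows:
  warehouse supplier  weight
6        W2  Initech      48
8        W1  Initech      30
0        W2  Initech      29
1        W2  Initech      27
3        W3  Initech      23
2        W3    Umbra      18
4        W2    Umbra      17
group by warehouse, sum of weight:
warehouse
W1     30
W2    121
W3     41
Name: weight, dtype: int64

W2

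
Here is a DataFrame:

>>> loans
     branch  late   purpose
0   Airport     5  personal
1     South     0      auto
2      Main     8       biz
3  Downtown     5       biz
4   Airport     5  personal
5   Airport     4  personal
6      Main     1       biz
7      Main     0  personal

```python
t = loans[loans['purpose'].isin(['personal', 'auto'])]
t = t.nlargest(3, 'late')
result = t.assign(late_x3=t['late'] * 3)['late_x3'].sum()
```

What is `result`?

42

filter rows where purpose in ['personal', 'auto']:
    branch  late   purpose
0  Airport     5  personal
1    South     0      auto
4  Airport     5  personal
5  Airport     4  personal
7     Main     0  personal
take 3 rows with largest late:
    branch  late   purpose
0  Airport     5  personal
4  Airport     5  personal
5  Airport     4  personal
add column late_x3 = t['late'] * 3:
    branch  late   purpose  late_x3
0  Airport     5  personal       15
4  Airport     5  personal       15
5  Airport     4  personal       12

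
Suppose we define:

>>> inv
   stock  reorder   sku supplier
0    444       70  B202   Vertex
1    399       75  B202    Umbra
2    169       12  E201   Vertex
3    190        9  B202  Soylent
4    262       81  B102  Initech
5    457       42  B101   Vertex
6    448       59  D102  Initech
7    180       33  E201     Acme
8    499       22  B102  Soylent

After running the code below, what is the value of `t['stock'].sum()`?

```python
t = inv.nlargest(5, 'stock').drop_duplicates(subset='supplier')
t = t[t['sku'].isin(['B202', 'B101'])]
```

take 5 rows with largest stock:
   stock  reorder   sku supplier
8    499       22  B102  Soylent
5    457       42  B101   Vertex
6    448       59  D102  Initech
0    444       70  B202   Vertex
1    399       75  B202    Umbra
drop duplicate supplier (keep=first):
   stock  reorder   sku supplier
8    499       22  B102  Soylent
5    457       42  B101   Vertex
6    448       59  D102  Initech
1    399       75  B202    Umbra
filter rows where sku in ['B202', 'B101']:
   stock  reorder   sku supplier
5    457       42  B101   Vertex
1    399       75  B202    Umbra

856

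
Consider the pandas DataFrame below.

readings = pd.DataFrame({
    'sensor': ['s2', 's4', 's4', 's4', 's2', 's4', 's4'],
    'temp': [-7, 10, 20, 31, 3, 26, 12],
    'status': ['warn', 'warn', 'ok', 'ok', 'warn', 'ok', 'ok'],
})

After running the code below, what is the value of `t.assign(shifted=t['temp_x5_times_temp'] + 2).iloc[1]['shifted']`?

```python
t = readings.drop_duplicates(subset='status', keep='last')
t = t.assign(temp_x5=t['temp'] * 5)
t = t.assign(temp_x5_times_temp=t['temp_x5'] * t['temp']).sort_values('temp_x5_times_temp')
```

drop duplicate status (keep=last):
  sensor  temp status
4     s2     3   warn
6     s4    12     ok
add column temp_x5 = t['temp'] * 5:
  sensor  temp status  temp_x5
4     s2     3   warn       15
6     s4    12     ok       60
add column temp_x5_times_temp = t['temp_x5'] * t['temp']:
  sensor  temp status  temp_x5  temp_x5_times_temp
4     s2     3   warn       15                  45
6     s4    12     ok       60                 720
sort by temp_x5_times_temp:
  sensor  temp status  temp_x5  temp_x5_times_temp
4     s2     3   warn       15                  45
6     s4    12     ok       60                 720
add column shifted = t['temp_x5_times_temp'] + 2:
  sensor  temp status  temp_x5  temp_x5_times_temp  shifted
4     s2     3   warn       15                  45       47
6     s4    12     ok       60                 720      722
Then the value at position 1, column 'shifted': 722

722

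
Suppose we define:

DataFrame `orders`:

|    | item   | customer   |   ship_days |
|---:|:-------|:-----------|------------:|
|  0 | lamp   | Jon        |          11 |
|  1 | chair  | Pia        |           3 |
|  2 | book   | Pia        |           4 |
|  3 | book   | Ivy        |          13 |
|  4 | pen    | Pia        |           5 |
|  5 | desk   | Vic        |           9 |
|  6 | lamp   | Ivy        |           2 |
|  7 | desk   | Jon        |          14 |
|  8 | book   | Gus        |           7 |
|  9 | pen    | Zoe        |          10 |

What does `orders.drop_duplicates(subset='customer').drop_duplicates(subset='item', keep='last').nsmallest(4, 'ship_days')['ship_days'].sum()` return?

29

drop duplicate customer (keep=first):
    item customer  ship_days
0   lamp      Jon         11
1  chair      Pia          3
3   book      Ivy         13
5   desk      Vic          9
8   book      Gus          7
9    pen      Zoe         10
drop duplicate item (keep=last):
    item customer  ship_days
0   lamp      Jon         11
1  chair      Pia          3
5   desk      Vic          9
8   book      Gus          7
9    pen      Zoe         10
take 4 rows with smallest ship_days:
    item customer  ship_days
1  chair      Pia          3
8   book      Gus          7
5   desk      Vic          9
9    pen      Zoe         10
Finally, sum of column 'ship_days' = 29.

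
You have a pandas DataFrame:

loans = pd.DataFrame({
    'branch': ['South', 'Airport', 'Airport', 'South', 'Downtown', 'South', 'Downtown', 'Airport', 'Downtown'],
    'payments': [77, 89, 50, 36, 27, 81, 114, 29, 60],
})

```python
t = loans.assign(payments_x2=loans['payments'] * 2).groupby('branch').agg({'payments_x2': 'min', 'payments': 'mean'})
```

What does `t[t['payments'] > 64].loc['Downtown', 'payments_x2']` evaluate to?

add column payments_x2 = loans['payments'] * 2:
     branch  payments  payments_x2
0     South        77          154
1   Airport        89          178
2   Airport        50          100
3     South        36           72
4  Downtown        27           54
5     South        81          162
6  Downtown       114          228
7   Airport        29           58
8  Downtown        60          120
group by branch: min(payments_x2), mean(payments):
          payments_x2   payments
branch                          
Airport            58  56.000000
Downtown           54  67.000000
South              72  64.666667
filter rows where payments > 64:
          payments_x2   payments
branch                          
Downtown           54  67.000000
South              72  64.666667
Taking the value at row 'Downtown', column 'payments_x2' gives 54.

54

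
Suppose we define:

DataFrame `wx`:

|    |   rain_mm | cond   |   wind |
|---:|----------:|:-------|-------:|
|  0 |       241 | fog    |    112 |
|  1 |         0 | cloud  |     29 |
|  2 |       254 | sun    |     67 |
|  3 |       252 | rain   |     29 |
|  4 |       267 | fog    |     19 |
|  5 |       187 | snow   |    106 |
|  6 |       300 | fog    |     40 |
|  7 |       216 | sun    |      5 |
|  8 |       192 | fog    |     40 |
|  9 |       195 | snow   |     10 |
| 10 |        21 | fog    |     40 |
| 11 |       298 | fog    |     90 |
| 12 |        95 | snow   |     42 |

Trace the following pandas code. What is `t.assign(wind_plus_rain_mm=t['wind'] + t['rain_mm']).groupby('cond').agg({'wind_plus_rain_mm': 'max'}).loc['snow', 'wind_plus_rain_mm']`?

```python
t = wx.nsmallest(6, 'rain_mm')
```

take 6 rows with smallest rain_mm:
    rain_mm   cond  wind
1         0  cloud    29
10       21    fog    40
12       95   snow    42
5       187   snow   106
8       192    fog    40
9       195   snow    10
add column wind_plus_rain_mm = t['wind'] + t['rain_mm']:
    rain_mm   cond  wind  wind_plus_rain_mm
1         0  cloud    29                 29
10       21    fog    40                 61
12       95   snow    42                137
5       187   snow   106                293
8       192    fog    40                232
9       195   snow    10                205
group by cond, max of wind_plus_rain_mm:
       wind_plus_rain_mm
cond                    
cloud                 29
fog                  232
snow                 293

293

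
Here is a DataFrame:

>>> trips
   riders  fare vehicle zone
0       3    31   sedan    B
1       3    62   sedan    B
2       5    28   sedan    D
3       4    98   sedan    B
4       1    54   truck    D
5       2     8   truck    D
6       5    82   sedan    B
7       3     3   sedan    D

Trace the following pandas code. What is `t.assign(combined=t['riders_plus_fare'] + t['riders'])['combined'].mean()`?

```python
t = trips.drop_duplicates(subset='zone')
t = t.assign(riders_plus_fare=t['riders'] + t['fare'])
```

37.5

drop duplicate zone (keep=first):
   riders  fare vehicle zone
0       3    31   sedan    B
2       5    28   sedan    D
add column riders_plus_fare = t['riders'] + t['fare']:
   riders  fare vehicle zone  riders_plus_fare
0       3    31   sedan    B                34
2       5    28   sedan    D                33
add column combined = t['riders_plus_fare'] + t['riders']:
   riders  fare vehicle zone  riders_plus_fare  combined
0       3    31   sedan    B                34        37
2       5    28   sedan    D                33        38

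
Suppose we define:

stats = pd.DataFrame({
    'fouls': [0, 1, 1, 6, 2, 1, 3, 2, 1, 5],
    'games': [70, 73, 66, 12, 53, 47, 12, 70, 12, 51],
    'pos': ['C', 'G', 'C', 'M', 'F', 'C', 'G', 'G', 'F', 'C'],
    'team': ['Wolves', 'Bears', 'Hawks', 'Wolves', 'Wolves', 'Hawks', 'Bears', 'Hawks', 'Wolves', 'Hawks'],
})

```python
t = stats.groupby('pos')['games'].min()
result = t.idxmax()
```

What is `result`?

C

group by pos, min of games:
pos
C    47
F    12
G    12
M    12
Name: games, dtype: int64
label with the largest value → C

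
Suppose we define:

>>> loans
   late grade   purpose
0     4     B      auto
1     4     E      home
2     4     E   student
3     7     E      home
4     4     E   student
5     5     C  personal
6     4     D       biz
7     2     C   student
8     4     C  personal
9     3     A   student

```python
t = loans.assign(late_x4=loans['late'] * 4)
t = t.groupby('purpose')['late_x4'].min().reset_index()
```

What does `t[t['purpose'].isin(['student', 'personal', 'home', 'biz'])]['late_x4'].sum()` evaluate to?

56

add column late_x4 = loans['late'] * 4:
   late grade   purpose  late_x4
0     4     B      auto       16
1     4     E      home       16
2     4     E   student       16
3     7     E      home       28
4     4     E   student       16
5     5     C  personal       20
6     4     D       biz       16
7     2     C   student        8
8     4     C  personal       16
9     3     A   student       12
group by purpose, min of late_x4:
purpose
auto        16
biz         16
home        16
personal    16
student      8
Name: late_x4, dtype: int64
reset_index():
    purpose  late_x4
0      auto       16
1       biz       16
2      home       16
3  personal       16
4   student        8
filter rows where purpose in ['student', 'personal', 'home', 'biz']:
    purpose  late_x4
1       biz       16
2      home       16
3  personal       16
4   student        8
Reading off the sum of column 'late_x4', we get 56.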